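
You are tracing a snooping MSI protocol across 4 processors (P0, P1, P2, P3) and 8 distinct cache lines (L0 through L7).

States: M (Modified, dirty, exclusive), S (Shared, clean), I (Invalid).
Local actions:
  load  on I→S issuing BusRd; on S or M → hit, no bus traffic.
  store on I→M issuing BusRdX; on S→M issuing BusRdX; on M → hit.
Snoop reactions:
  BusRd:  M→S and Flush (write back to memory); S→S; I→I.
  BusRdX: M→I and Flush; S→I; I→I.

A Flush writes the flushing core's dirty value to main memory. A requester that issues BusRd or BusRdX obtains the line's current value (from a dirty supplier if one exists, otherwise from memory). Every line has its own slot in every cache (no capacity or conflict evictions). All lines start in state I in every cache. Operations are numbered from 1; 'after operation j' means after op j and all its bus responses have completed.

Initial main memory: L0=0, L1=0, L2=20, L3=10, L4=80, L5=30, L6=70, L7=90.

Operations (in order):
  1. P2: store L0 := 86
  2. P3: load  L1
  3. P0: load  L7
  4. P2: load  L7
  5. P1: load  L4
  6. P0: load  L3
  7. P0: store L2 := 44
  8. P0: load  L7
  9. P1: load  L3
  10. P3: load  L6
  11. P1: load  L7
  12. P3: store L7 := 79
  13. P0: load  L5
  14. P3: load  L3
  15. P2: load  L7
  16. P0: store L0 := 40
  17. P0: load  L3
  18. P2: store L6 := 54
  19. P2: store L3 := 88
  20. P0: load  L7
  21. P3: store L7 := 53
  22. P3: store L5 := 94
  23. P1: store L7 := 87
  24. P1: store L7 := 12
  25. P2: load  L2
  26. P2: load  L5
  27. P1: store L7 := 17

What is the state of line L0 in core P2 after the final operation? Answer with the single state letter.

1. P2: store L0 := 86  bus=[BusRdX]  L0: P0=I P1=I P2=M P3=I  mem[L0]=0
2. P3: load  L1  bus=[BusRd]  L1: P0=I P1=I P2=I P3=S  mem[L1]=0
3. P0: load  L7  bus=[BusRd]  L7: P0=S P1=I P2=I P3=I  mem[L7]=90
4. P2: load  L7  bus=[BusRd]  L7: P0=S P1=I P2=S P3=I  mem[L7]=90
5. P1: load  L4  bus=[BusRd]  L4: P0=I P1=S P2=I P3=I  mem[L4]=80
6. P0: load  L3  bus=[BusRd]  L3: P0=S P1=I P2=I P3=I  mem[L3]=10
7. P0: store L2 := 44  bus=[BusRdX]  L2: P0=M P1=I P2=I P3=I  mem[L2]=20
8. P0: load  L7  bus=[-]  L7: P0=S P1=I P2=S P3=I  mem[L7]=90
9. P1: load  L3  bus=[BusRd]  L3: P0=S P1=S P2=I P3=I  mem[L3]=10
10. P3: load  L6  bus=[BusRd]  L6: P0=I P1=I P2=I P3=S  mem[L6]=70
11. P1: load  L7  bus=[BusRd]  L7: P0=S P1=S P2=S P3=I  mem[L7]=90
12. P3: store L7 := 79  bus=[BusRdX]  L7: P0=I P1=I P2=I P3=M  mem[L7]=90
13. P0: load  L5  bus=[BusRd]  L5: P0=S P1=I P2=I P3=I  mem[L5]=30
14. P3: load  L3  bus=[BusRd]  L3: P0=S P1=S P2=I P3=S  mem[L3]=10
15. P2: load  L7  bus=[BusRd,Flush]  L7: P0=I P1=I P2=S P3=S  mem[L7]=79
16. P0: store L0 := 40  bus=[BusRdX,Flush]  L0: P0=M P1=I P2=I P3=I  mem[L0]=86
17. P0: load  L3  bus=[-]  L3: P0=S P1=S P2=I P3=S  mem[L3]=10
18. P2: store L6 := 54  bus=[BusRdX]  L6: P0=I P1=I P2=M P3=I  mem[L6]=70
19. P2: store L3 := 88  bus=[BusRdX]  L3: P0=I P1=I P2=M P3=I  mem[L3]=10
20. P0: load  L7  bus=[BusRd]  L7: P0=S P1=I P2=S P3=S  mem[L7]=79
21. P3: store L7 := 53  bus=[BusRdX]  L7: P0=I P1=I P2=I P3=M  mem[L7]=79
22. P3: store L5 := 94  bus=[BusRdX]  L5: P0=I P1=I P2=I P3=M  mem[L5]=30
23. P1: store L7 := 87  bus=[BusRdX,Flush]  L7: P0=I P1=M P2=I P3=I  mem[L7]=53
24. P1: store L7 := 12  bus=[-]  L7: P0=I P1=M P2=I P3=I  mem[L7]=53
25. P2: load  L2  bus=[BusRd,Flush]  L2: P0=S P1=I P2=S P3=I  mem[L2]=44
26. P2: load  L5  bus=[BusRd,Flush]  L5: P0=I P1=I P2=S P3=S  mem[L5]=94
27. P1: store L7 := 17  bus=[-]  L7: P0=I P1=M P2=I P3=I  mem[L7]=53

state = I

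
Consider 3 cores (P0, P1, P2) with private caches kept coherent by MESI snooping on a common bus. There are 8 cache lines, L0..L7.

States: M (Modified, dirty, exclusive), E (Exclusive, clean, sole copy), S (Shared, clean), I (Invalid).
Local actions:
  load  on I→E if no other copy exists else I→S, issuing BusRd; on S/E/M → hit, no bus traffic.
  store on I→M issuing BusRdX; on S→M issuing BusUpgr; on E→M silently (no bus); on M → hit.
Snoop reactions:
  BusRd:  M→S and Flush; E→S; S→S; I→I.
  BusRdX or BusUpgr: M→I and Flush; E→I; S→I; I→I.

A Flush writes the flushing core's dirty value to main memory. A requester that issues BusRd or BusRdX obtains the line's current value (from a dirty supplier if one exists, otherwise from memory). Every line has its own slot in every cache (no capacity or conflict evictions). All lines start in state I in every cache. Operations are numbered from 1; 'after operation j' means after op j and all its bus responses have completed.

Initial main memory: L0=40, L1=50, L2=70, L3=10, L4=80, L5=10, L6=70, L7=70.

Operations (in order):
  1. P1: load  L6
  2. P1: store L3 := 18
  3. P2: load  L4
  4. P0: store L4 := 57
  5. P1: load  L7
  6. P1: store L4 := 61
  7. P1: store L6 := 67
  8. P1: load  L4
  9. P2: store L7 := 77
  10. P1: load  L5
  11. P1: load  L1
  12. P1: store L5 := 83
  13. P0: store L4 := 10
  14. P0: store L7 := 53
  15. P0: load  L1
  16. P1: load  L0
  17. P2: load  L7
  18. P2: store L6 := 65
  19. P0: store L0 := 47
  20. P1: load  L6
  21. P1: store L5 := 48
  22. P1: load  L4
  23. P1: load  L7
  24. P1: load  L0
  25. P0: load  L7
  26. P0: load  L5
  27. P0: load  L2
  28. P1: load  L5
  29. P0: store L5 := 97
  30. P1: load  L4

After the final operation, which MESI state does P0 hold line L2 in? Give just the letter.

state = E

1. P1: load  L6  bus=[BusRd]  L6: P0=I P1=E P2=I  mem[L6]=70
2. P1: store L3 := 18  bus=[BusRdX]  L3: P0=I P1=M P2=I  mem[L3]=10
3. P2: load  L4  bus=[BusRd]  L4: P0=I P1=I P2=E  mem[L4]=80
4. P0: store L4 := 57  bus=[BusRdX]  L4: P0=M P1=I P2=I  mem[L4]=80
5. P1: load  L7  bus=[BusRd]  L7: P0=I P1=E P2=I  mem[L7]=70
6. P1: store L4 := 61  bus=[BusRdX,Flush]  L4: P0=I P1=M P2=I  mem[L4]=57
7. P1: store L6 := 67  bus=[-]  L6: P0=I P1=M P2=I  mem[L6]=70
8. P1: load  L4  bus=[-]  L4: P0=I P1=M P2=I  mem[L4]=57
9. P2: store L7 := 77  bus=[BusRdX]  L7: P0=I P1=I P2=M  mem[L7]=70
10. P1: load  L5  bus=[BusRd]  L5: P0=I P1=E P2=I  mem[L5]=10
11. P1: load  L1  bus=[BusRd]  L1: P0=I P1=E P2=I  mem[L1]=50
12. P1: store L5 := 83  bus=[-]  L5: P0=I P1=M P2=I  mem[L5]=10
13. P0: store L4 := 10  bus=[BusRdX,Flush]  L4: P0=M P1=I P2=I  mem[L4]=61
14. P0: store L7 := 53  bus=[BusRdX,Flush]  L7: P0=M P1=I P2=I  mem[L7]=77
15. P0: load  L1  bus=[BusRd]  L1: P0=S P1=S P2=I  mem[L1]=50
16. P1: load  L0  bus=[BusRd]  L0: P0=I P1=E P2=I  mem[L0]=40
17. P2: load  L7  bus=[BusRd,Flush]  L7: P0=S P1=I P2=S  mem[L7]=53
18. P2: store L6 := 65  bus=[BusRdX,Flush]  L6: P0=I P1=I P2=M  mem[L6]=67
19. P0: store L0 := 47  bus=[BusRdX]  L0: P0=M P1=I P2=I  mem[L0]=40
20. P1: load  L6  bus=[BusRd,Flush]  L6: P0=I P1=S P2=S  mem[L6]=65
21. P1: store L5 := 48  bus=[-]  L5: P0=I P1=M P2=I  mem[L5]=10
22. P1: load  L4  bus=[BusRd,Flush]  L4: P0=S P1=S P2=I  mem[L4]=10
23. P1: load  L7  bus=[BusRd]  L7: P0=S P1=S P2=S  mem[L7]=53
24. P1: load  L0  bus=[BusRd,Flush]  L0: P0=S P1=S P2=I  mem[L0]=47
25. P0: load  L7  bus=[-]  L7: P0=S P1=S P2=S  mem[L7]=53
26. P0: load  L5  bus=[BusRd,Flush]  L5: P0=S P1=S P2=I  mem[L5]=48
27. P0: load  L2  bus=[BusRd]  L2: P0=E P1=I P2=I  mem[L2]=70
28. P1: load  L5  bus=[-]  L5: P0=S P1=S P2=I  mem[L5]=48
29. P0: store L5 := 97  bus=[BusUpgr]  L5: P0=M P1=I P2=I  mem[L5]=48
30. P1: load  L4  bus=[-]  L4: P0=S P1=S P2=I  mem[L4]=10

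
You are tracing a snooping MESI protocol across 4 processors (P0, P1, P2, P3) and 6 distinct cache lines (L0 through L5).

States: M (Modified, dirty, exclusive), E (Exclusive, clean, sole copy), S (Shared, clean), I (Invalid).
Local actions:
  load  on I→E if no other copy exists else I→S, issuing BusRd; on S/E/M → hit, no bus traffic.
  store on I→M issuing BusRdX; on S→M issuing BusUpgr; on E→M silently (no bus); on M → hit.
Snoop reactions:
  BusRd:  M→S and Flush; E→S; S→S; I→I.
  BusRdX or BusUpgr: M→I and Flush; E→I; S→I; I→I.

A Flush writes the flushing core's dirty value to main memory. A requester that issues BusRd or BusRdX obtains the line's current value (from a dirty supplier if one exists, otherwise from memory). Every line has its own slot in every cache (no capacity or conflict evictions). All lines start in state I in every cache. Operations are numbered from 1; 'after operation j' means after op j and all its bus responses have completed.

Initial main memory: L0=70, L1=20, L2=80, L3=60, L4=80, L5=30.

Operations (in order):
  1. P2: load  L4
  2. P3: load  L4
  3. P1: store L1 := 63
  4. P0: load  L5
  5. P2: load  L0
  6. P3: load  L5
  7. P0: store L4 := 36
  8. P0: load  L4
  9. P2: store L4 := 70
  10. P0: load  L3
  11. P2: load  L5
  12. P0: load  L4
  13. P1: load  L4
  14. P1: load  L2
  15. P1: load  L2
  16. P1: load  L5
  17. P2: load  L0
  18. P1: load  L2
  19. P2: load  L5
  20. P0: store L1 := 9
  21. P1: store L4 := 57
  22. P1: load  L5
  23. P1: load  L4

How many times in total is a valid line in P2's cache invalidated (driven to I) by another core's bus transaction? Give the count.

invalidations = 2

step 1: P2: load  L4  ⟶  IIEI  (L4)  txn=BusRd  M[L4]=80
step 2: P3: load  L4  ⟶  IISS  (L4)  txn=BusRd  M[L4]=80
step 3: P1: store L1 := 63  ⟶  IMII  (L1)  txn=BusRdX  M[L1]=20
step 4: P0: load  L5  ⟶  EIII  (L5)  txn=BusRd  M[L5]=30
step 5: P2: load  L0  ⟶  IIEI  (L0)  txn=BusRd  M[L0]=70
step 6: P3: load  L5  ⟶  SIIS  (L5)  txn=BusRd  M[L5]=30
step 7: P0: store L4 := 36  ⟶  MIII  (L4)  txn=BusRdX  M[L4]=80
step 8: P0: load  L4  ⟶  MIII  (L4)  txn=∅  M[L4]=80
step 9: P2: store L4 := 70  ⟶  IIMI  (L4)  txn=BusRdX+Flush  M[L4]=36
step 10: P0: load  L3  ⟶  EIII  (L3)  txn=BusRd  M[L3]=60
step 11: P2: load  L5  ⟶  SISS  (L5)  txn=BusRd  M[L5]=30
step 12: P0: load  L4  ⟶  SISI  (L4)  txn=BusRd+Flush  M[L4]=70
step 13: P1: load  L4  ⟶  SSSI  (L4)  txn=BusRd  M[L4]=70
step 14: P1: load  L2  ⟶  IEII  (L2)  txn=BusRd  M[L2]=80
step 15: P1: load  L2  ⟶  IEII  (L2)  txn=∅  M[L2]=80
step 16: P1: load  L5  ⟶  SSSS  (L5)  txn=BusRd  M[L5]=30
step 17: P2: load  L0  ⟶  IIEI  (L0)  txn=∅  M[L0]=70
step 18: P1: load  L2  ⟶  IEII  (L2)  txn=∅  M[L2]=80
step 19: P2: load  L5  ⟶  SSSS  (L5)  txn=∅  M[L5]=30
step 20: P0: store L1 := 9  ⟶  MIII  (L1)  txn=BusRdX+Flush  M[L1]=63
step 21: P1: store L4 := 57  ⟶  IMII  (L4)  txn=BusUpgr  M[L4]=70
step 22: P1: load  L5  ⟶  SSSS  (L5)  txn=∅  M[L5]=30
step 23: P1: load  L4  ⟶  IMII  (L4)  txn=∅  M[L4]=70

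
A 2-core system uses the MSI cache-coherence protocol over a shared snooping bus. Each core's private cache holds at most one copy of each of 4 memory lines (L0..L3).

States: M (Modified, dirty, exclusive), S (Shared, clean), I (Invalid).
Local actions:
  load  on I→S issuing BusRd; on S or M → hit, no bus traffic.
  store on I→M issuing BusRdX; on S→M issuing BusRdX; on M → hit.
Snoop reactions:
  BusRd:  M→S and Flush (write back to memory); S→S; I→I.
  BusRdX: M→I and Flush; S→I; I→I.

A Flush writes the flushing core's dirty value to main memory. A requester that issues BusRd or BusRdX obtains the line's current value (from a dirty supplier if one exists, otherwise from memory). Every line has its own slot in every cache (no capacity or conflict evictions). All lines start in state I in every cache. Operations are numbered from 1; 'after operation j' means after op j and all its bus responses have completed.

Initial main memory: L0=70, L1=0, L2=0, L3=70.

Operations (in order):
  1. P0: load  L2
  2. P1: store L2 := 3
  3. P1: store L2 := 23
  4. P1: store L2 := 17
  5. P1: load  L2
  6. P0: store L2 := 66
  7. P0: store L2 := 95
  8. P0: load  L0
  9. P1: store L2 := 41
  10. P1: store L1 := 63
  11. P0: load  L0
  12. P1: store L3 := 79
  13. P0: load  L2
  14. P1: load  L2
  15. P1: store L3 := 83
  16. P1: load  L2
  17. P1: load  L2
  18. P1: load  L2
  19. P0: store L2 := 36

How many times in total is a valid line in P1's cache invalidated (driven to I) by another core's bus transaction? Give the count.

invalidations = 2

1. P0: load  L2  bus=[BusRd]  L2: P0=S P1=I  mem[L2]=0
2. P1: store L2 := 3  bus=[BusRdX]  L2: P0=I P1=M  mem[L2]=0
3. P1: store L2 := 23  bus=[-]  L2: P0=I P1=M  mem[L2]=0
4. P1: store L2 := 17  bus=[-]  L2: P0=I P1=M  mem[L2]=0
5. P1: load  L2  bus=[-]  L2: P0=I P1=M  mem[L2]=0
6. P0: store L2 := 66  bus=[BusRdX,Flush]  L2: P0=M P1=I  mem[L2]=17
7. P0: store L2 := 95  bus=[-]  L2: P0=M P1=I  mem[L2]=17
8. P0: load  L0  bus=[BusRd]  L0: P0=S P1=I  mem[L0]=70
9. P1: store L2 := 41  bus=[BusRdX,Flush]  L2: P0=I P1=M  mem[L2]=95
10. P1: store L1 := 63  bus=[BusRdX]  L1: P0=I P1=M  mem[L1]=0
11. P0: load  L0  bus=[-]  L0: P0=S P1=I  mem[L0]=70
12. P1: store L3 := 79  bus=[BusRdX]  L3: P0=I P1=M  mem[L3]=70
13. P0: load  L2  bus=[BusRd,Flush]  L2: P0=S P1=S  mem[L2]=41
14. P1: load  L2  bus=[-]  L2: P0=S P1=S  mem[L2]=41
15. P1: store L3 := 83  bus=[-]  L3: P0=I P1=M  mem[L3]=70
16. P1: load  L2  bus=[-]  L2: P0=S P1=S  mem[L2]=41
17. P1: load  L2  bus=[-]  L2: P0=S P1=S  mem[L2]=41
18. P1: load  L2  bus=[-]  L2: P0=S P1=S  mem[L2]=41
19. P0: store L2 := 36  bus=[BusRdX]  L2: P0=M P1=I  mem[L2]=41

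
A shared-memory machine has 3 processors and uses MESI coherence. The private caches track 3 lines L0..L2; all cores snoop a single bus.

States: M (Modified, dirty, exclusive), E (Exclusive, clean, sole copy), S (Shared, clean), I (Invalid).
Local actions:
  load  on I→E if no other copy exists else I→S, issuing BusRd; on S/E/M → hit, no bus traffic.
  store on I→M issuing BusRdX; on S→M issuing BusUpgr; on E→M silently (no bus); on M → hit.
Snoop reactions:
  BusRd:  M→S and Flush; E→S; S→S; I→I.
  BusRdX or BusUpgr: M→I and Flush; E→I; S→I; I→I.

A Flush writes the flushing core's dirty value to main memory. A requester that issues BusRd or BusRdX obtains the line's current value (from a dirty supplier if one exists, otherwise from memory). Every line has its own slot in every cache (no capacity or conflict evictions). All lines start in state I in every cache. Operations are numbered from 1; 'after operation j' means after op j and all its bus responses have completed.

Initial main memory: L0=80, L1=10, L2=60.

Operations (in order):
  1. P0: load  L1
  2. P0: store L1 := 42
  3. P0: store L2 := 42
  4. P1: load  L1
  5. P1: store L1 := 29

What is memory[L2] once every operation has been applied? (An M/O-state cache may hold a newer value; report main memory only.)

  op1 P0: load  L1 → E/I/I on L1; bus BusRd; mem=10
  op2 P0: store L1 := 42 → M/I/I on L1; bus (none); mem=10
  op3 P0: store L2 := 42 → M/I/I on L2; bus BusRdX; mem=60
  op4 P1: load  L1 → S/S/I on L1; bus BusRd Flush; mem=42
  op5 P1: store L1 := 29 → I/M/I on L1; bus BusUpgr; mem=42

memory[L2] = 60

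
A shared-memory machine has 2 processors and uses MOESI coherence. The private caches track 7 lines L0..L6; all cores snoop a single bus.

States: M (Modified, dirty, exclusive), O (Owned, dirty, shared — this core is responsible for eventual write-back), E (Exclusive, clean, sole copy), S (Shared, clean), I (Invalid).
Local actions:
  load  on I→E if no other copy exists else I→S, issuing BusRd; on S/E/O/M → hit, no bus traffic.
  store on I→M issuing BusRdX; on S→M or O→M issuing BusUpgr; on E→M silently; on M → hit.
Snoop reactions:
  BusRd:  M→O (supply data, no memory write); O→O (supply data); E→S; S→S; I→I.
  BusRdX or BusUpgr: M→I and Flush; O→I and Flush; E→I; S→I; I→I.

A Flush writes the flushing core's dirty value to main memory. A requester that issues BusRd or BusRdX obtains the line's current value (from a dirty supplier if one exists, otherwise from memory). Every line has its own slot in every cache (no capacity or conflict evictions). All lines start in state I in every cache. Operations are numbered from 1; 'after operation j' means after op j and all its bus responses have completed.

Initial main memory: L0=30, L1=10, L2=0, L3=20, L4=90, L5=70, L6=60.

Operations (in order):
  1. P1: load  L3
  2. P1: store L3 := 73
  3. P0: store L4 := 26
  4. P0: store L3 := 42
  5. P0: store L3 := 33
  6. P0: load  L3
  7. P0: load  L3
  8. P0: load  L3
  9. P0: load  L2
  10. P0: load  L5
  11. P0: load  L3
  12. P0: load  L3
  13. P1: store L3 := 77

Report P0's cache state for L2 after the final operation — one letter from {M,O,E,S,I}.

1. P1: load  L3  bus=[BusRd]  L3: P0=I P1=E  mem[L3]=20
2. P1: store L3 := 73  bus=[-]  L3: P0=I P1=M  mem[L3]=20
3. P0: store L4 := 26  bus=[BusRdX]  L4: P0=M P1=I  mem[L4]=90
4. P0: store L3 := 42  bus=[BusRdX,Flush]  L3: P0=M P1=I  mem[L3]=73
5. P0: store L3 := 33  bus=[-]  L3: P0=M P1=I  mem[L3]=73
6. P0: load  L3  bus=[-]  L3: P0=M P1=I  mem[L3]=73
7. P0: load  L3  bus=[-]  L3: P0=M P1=I  mem[L3]=73
8. P0: load  L3  bus=[-]  L3: P0=M P1=I  mem[L3]=73
9. P0: load  L2  bus=[BusRd]  L2: P0=E P1=I  mem[L2]=0
10. P0: load  L5  bus=[BusRd]  L5: P0=E P1=I  mem[L5]=70
11. P0: load  L3  bus=[-]  L3: P0=M P1=I  mem[L3]=73
12. P0: load  L3  bus=[-]  L3: P0=M P1=I  mem[L3]=73
13. P1: store L3 := 77  bus=[BusRdX,Flush]  L3: P0=I P1=M  mem[L3]=33

state = E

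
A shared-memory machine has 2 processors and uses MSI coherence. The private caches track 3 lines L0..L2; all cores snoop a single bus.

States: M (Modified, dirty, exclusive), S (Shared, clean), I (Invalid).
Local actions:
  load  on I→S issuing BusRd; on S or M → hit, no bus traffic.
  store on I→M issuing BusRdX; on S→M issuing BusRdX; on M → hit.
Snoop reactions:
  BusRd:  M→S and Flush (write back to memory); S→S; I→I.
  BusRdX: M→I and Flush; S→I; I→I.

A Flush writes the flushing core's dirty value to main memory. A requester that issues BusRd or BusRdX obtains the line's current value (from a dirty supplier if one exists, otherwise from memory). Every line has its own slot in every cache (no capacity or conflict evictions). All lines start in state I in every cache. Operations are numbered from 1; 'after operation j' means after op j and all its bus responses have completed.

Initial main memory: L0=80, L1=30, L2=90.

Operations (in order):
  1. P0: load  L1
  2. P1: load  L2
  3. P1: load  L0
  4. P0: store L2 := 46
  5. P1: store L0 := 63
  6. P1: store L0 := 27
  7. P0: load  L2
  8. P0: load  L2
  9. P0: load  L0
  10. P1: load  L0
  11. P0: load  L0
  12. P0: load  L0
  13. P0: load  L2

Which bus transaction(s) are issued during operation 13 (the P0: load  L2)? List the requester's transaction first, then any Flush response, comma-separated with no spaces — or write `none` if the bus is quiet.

  op1 P0: load  L1 → S/I on L1; bus BusRd; mem=30
  op2 P1: load  L2 → I/S on L2; bus BusRd; mem=90
  op3 P1: load  L0 → I/S on L0; bus BusRd; mem=80
  op4 P0: store L2 := 46 → M/I on L2; bus BusRdX; mem=90
  op5 P1: store L0 := 63 → I/M on L0; bus BusRdX; mem=80
  op6 P1: store L0 := 27 → I/M on L0; bus (none); mem=80
  op7 P0: load  L2 → M/I on L2; bus (none); mem=90
  op8 P0: load  L2 → M/I on L2; bus (none); mem=90
  op9 P0: load  L0 → S/S on L0; bus BusRd Flush; mem=27
  op10 P1: load  L0 → S/S on L0; bus (none); mem=27
  op11 P0: load  L0 → S/S on L0; bus (none); mem=27
  op12 P0: load  L0 → S/S on L0; bus (none); mem=27
  op13 P0: load  L2 → M/I on L2; bus (none); mem=90

bus = none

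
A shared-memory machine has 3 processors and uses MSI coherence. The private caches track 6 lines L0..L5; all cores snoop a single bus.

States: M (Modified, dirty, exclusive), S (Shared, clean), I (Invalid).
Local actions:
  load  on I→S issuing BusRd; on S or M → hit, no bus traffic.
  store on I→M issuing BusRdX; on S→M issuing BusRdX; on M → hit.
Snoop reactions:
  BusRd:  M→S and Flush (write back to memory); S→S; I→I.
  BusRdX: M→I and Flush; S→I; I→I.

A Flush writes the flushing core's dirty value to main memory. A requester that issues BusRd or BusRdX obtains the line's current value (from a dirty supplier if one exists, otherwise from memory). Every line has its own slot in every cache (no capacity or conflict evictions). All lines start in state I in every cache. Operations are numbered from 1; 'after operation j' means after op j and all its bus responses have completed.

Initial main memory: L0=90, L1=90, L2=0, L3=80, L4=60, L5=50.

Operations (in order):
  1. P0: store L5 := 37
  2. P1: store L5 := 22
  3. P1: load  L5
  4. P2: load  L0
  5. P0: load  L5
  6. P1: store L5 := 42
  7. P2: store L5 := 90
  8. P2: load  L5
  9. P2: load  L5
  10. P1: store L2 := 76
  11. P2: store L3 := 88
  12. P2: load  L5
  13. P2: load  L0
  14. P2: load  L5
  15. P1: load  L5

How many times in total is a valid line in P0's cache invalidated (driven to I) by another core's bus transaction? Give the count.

invalidations = 2

[1] P0: store L5 := 37 | P0:M(37), P1:I, P2:I | bus: BusRdX
[2] P1: store L5 := 22 | P0:I, P1:M(22), P2:I | bus: BusRdX,Flush
[3] P1: load  L5 | P0:I, P1:M(22), P2:I | bus: none
[4] P2: load  L0 | P0:I, P1:I, P2:S(90) | bus: BusRd
[5] P0: load  L5 | P0:S(22), P1:S(22), P2:I | bus: BusRd,Flush
[6] P1: store L5 := 42 | P0:I, P1:M(42), P2:I | bus: BusRdX
[7] P2: store L5 := 90 | P0:I, P1:I, P2:M(90) | bus: BusRdX,Flush
[8] P2: load  L5 | P0:I, P1:I, P2:M(90) | bus: none
[9] P2: load  L5 | P0:I, P1:I, P2:M(90) | bus: none
[10] P1: store L2 := 76 | P0:I, P1:M(76), P2:I | bus: BusRdX
[11] P2: store L3 := 88 | P0:I, P1:I, P2:M(88) | bus: BusRdX
[12] P2: load  L5 | P0:I, P1:I, P2:M(90) | bus: none
[13] P2: load  L0 | P0:I, P1:I, P2:S(90) | bus: none
[14] P2: load  L5 | P0:I, P1:I, P2:M(90) | bus: none
[15] P1: load  L5 | P0:I, P1:S(90), P2:S(90) | bus: BusRd,Flush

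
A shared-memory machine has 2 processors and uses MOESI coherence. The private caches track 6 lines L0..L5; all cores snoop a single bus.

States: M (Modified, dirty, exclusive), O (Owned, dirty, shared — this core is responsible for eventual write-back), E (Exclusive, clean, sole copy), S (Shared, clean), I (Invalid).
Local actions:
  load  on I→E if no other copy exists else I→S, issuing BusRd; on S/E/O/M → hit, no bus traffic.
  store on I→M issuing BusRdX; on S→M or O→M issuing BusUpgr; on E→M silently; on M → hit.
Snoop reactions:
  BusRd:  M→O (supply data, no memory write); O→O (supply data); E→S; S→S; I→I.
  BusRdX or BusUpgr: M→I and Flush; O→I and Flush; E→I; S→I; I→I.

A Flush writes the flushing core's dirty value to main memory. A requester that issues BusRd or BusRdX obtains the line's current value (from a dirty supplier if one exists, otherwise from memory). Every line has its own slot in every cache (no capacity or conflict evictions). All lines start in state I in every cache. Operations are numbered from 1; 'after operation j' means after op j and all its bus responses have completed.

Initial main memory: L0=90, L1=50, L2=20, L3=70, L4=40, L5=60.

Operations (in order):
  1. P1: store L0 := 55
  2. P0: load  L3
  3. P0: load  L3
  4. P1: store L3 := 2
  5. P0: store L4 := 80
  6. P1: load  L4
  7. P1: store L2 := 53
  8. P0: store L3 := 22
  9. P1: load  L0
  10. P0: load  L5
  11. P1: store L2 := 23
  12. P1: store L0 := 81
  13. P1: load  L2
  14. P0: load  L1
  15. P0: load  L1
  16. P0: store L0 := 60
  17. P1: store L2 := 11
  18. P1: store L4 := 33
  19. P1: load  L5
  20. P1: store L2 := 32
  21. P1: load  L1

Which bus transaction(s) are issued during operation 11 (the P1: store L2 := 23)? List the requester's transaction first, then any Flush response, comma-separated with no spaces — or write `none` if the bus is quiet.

bus = none

1. P1: store L0 := 55  bus=[BusRdX]  L0: P0=I P1=M  mem[L0]=90
2. P0: load  L3  bus=[BusRd]  L3: P0=E P1=I  mem[L3]=70
3. P0: load  L3  bus=[-]  L3: P0=E P1=I  mem[L3]=70
4. P1: store L3 := 2  bus=[BusRdX]  L3: P0=I P1=M  mem[L3]=70
5. P0: store L4 := 80  bus=[BusRdX]  L4: P0=M P1=I  mem[L4]=40
6. P1: load  L4  bus=[BusRd]  L4: P0=O P1=S  mem[L4]=40
7. P1: store L2 := 53  bus=[BusRdX]  L2: P0=I P1=M  mem[L2]=20
8. P0: store L3 := 22  bus=[BusRdX,Flush]  L3: P0=M P1=I  mem[L3]=2
9. P1: load  L0  bus=[-]  L0: P0=I P1=M  mem[L0]=90
10. P0: load  L5  bus=[BusRd]  L5: P0=E P1=I  mem[L5]=60
11. P1: store L2 := 23  bus=[-]  L2: P0=I P1=M  mem[L2]=20
12. P1: store L0 := 81  bus=[-]  L0: P0=I P1=M  mem[L0]=90
13. P1: load  L2  bus=[-]  L2: P0=I P1=M  mem[L2]=20
14. P0: load  L1  bus=[BusRd]  L1: P0=E P1=I  mem[L1]=50
15. P0: load  L1  bus=[-]  L1: P0=E P1=I  mem[L1]=50
16. P0: store L0 := 60  bus=[BusRdX,Flush]  L0: P0=M P1=I  mem[L0]=81
17. P1: store L2 := 11  bus=[-]  L2: P0=I P1=M  mem[L2]=20
18. P1: store L4 := 33  bus=[BusUpgr,Flush]  L4: P0=I P1=M  mem[L4]=80
19. P1: load  L5  bus=[BusRd]  L5: P0=S P1=S  mem[L5]=60
20. P1: store L2 := 32  bus=[-]  L2: P0=I P1=M  mem[L2]=20
21. P1: load  L1  bus=[BusRd]  L1: P0=S P1=S  mem[L1]=50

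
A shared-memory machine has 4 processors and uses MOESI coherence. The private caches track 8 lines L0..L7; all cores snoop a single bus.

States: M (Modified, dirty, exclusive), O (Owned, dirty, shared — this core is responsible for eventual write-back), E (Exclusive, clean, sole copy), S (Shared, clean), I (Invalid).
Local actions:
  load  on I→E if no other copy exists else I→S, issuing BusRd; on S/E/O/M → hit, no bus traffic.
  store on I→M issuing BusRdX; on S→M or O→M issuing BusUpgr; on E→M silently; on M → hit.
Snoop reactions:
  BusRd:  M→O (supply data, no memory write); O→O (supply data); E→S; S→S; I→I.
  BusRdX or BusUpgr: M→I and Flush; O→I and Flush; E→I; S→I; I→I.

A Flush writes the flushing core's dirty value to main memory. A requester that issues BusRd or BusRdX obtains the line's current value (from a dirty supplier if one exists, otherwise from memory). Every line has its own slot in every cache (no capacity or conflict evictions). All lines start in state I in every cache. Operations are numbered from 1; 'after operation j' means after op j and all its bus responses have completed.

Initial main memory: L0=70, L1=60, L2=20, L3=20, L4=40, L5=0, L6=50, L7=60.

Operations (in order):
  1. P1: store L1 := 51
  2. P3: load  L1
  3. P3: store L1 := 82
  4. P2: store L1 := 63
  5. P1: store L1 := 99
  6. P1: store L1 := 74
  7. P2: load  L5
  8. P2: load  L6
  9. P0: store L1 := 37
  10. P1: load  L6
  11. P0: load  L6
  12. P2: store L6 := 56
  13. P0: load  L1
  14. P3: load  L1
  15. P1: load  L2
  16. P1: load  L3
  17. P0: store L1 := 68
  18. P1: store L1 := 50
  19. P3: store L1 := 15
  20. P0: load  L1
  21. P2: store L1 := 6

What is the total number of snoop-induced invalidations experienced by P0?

invalidations = 3

  op1 P1: store L1 := 51 → I/M/I/I on L1; bus BusRdX; mem=60
  op2 P3: load  L1 → I/O/I/S on L1; bus BusRd; mem=60
  op3 P3: store L1 := 82 → I/I/I/M on L1; bus BusUpgr Flush; mem=51
  op4 P2: store L1 := 63 → I/I/M/I on L1; bus BusRdX Flush; mem=82
  op5 P1: store L1 := 99 → I/M/I/I on L1; bus BusRdX Flush; mem=63
  op6 P1: store L1 := 74 → I/M/I/I on L1; bus (none); mem=63
  op7 P2: load  L5 → I/I/E/I on L5; bus BusRd; mem=0
  op8 P2: load  L6 → I/I/E/I on L6; bus BusRd; mem=50
  op9 P0: store L1 := 37 → M/I/I/I on L1; bus BusRdX Flush; mem=74
  op10 P1: load  L6 → I/S/S/I on L6; bus BusRd; mem=50
  op11 P0: load  L6 → S/S/S/I on L6; bus BusRd; mem=50
  op12 P2: store L6 := 56 → I/I/M/I on L6; bus BusUpgr; mem=50
  op13 P0: load  L1 → M/I/I/I on L1; bus (none); mem=74
  op14 P3: load  L1 → O/I/I/S on L1; bus BusRd; mem=74
  op15 P1: load  L2 → I/E/I/I on L2; bus BusRd; mem=20
  op16 P1: load  L3 → I/E/I/I on L3; bus BusRd; mem=20
  op17 P0: store L1 := 68 → M/I/I/I on L1; bus BusUpgr; mem=74
  op18 P1: store L1 := 50 → I/M/I/I on L1; bus BusRdX Flush; mem=68
  op19 P3: store L1 := 15 → I/I/I/M on L1; bus BusRdX Flush; mem=50
  op20 P0: load  L1 → S/I/I/O on L1; bus BusRd; mem=50
  op21 P2: store L1 := 6 → I/I/M/I on L1; bus BusRdX Flush; mem=15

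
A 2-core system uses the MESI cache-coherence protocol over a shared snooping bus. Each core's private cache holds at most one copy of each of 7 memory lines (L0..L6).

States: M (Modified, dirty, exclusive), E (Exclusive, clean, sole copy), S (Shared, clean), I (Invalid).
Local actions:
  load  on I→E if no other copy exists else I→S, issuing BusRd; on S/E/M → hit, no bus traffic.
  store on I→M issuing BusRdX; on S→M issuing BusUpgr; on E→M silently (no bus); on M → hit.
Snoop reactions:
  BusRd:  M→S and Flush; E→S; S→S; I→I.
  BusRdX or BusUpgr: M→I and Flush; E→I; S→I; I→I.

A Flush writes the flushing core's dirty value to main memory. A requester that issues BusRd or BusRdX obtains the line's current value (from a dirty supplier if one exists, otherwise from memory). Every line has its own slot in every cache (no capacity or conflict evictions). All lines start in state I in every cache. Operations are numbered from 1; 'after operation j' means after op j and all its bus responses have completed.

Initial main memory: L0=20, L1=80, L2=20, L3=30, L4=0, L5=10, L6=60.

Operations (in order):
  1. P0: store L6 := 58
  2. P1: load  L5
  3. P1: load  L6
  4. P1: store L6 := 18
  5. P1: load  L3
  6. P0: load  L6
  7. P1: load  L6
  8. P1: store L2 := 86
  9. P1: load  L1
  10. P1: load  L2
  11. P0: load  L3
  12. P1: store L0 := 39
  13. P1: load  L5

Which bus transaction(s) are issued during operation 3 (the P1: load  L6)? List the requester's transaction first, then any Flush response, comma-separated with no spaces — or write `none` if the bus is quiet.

step 1: P0: store L6 := 58  ⟶  MI  (L6)  txn=BusRdX  M[L6]=60
step 2: P1: load  L5  ⟶  IE  (L5)  txn=BusRd  M[L5]=10
step 3: P1: load  L6  ⟶  SS  (L6)  txn=BusRd+Flush  M[L6]=58
step 4: P1: store L6 := 18  ⟶  IM  (L6)  txn=BusUpgr  M[L6]=58
step 5: P1: load  L3  ⟶  IE  (L3)  txn=BusRd  M[L3]=30
step 6: P0: load  L6  ⟶  SS  (L6)  txn=BusRd+Flush  M[L6]=18
step 7: P1: load  L6  ⟶  SS  (L6)  txn=∅  M[L6]=18
step 8: P1: store L2 := 86  ⟶  IM  (L2)  txn=BusRdX  M[L2]=20
step 9: P1: load  L1  ⟶  IE  (L1)  txn=BusRd  M[L1]=80
step 10: P1: load  L2  ⟶  IM  (L2)  txn=∅  M[L2]=20
step 11: P0: load  L3  ⟶  SS  (L3)  txn=BusRd  M[L3]=30
step 12: P1: store L0 := 39  ⟶  IM  (L0)  txn=BusRdX  M[L0]=20
step 13: P1: load  L5  ⟶  IE  (L5)  txn=∅  M[L5]=10

bus = BusRd,Flush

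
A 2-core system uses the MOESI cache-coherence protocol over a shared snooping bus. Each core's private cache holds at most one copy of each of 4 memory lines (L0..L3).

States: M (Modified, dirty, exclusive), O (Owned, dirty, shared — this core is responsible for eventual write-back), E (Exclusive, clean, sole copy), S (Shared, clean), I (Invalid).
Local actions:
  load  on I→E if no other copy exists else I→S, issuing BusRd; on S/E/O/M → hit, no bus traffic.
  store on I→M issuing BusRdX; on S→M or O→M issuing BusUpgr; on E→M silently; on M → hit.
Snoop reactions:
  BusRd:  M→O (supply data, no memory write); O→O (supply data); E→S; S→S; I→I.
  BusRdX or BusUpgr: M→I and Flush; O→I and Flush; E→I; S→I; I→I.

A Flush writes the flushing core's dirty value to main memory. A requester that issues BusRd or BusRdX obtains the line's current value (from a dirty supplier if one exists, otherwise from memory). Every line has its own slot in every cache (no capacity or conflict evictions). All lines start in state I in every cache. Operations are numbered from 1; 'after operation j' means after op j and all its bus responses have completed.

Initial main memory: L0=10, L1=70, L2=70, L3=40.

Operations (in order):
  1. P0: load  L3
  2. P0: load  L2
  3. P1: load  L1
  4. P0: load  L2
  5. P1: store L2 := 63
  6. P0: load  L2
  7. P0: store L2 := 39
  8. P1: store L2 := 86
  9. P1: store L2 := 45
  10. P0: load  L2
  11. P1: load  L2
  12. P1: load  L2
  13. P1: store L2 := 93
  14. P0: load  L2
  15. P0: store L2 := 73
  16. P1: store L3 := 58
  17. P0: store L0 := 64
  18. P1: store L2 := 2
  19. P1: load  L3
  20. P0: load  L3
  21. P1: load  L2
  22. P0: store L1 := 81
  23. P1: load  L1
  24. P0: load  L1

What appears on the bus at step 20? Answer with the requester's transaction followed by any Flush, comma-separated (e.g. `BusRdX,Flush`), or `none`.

bus = BusRd

step 1: P0: load  L3  ⟶  EI  (L3)  txn=BusRd  M[L3]=40
step 2: P0: load  L2  ⟶  EI  (L2)  txn=BusRd  M[L2]=70
step 3: P1: load  L1  ⟶  IE  (L1)  txn=BusRd  M[L1]=70
step 4: P0: load  L2  ⟶  EI  (L2)  txn=∅  M[L2]=70
step 5: P1: store L2 := 63  ⟶  IM  (L2)  txn=BusRdX  M[L2]=70
step 6: P0: load  L2  ⟶  SO  (L2)  txn=BusRd  M[L2]=70
step 7: P0: store L2 := 39  ⟶  MI  (L2)  txn=BusUpgr+Flush  M[L2]=63
step 8: P1: store L2 := 86  ⟶  IM  (L2)  txn=BusRdX+Flush  M[L2]=39
step 9: P1: store L2 := 45  ⟶  IM  (L2)  txn=∅  M[L2]=39
step 10: P0: load  L2  ⟶  SO  (L2)  txn=BusRd  M[L2]=39
step 11: P1: load  L2  ⟶  SO  (L2)  txn=∅  M[L2]=39
step 12: P1: load  L2  ⟶  SO  (L2)  txn=∅  M[L2]=39
step 13: P1: store L2 := 93  ⟶  IM  (L2)  txn=BusUpgr  M[L2]=39
step 14: P0: load  L2  ⟶  SO  (L2)  txn=BusRd  M[L2]=39
step 15: P0: store L2 := 73  ⟶  MI  (L2)  txn=BusUpgr+Flush  M[L2]=93
step 16: P1: store L3 := 58  ⟶  IM  (L3)  txn=BusRdX  M[L3]=40
step 17: P0: store L0 := 64  ⟶  MI  (L0)  txn=BusRdX  M[L0]=10
step 18: P1: store L2 := 2  ⟶  IM  (L2)  txn=BusRdX+Flush  M[L2]=73
step 19: P1: load  L3  ⟶  IM  (L3)  txn=∅  M[L3]=40
step 20: P0: load  L3  ⟶  SO  (L3)  txn=BusRd  M[L3]=40
step 21: P1: load  L2  ⟶  IM  (L2)  txn=∅  M[L2]=73
step 22: P0: store L1 := 81  ⟶  MI  (L1)  txn=BusRdX  M[L1]=70
step 23: P1: load  L1  ⟶  OS  (L1)  txn=BusRd  M[L1]=70
step 24: P0: load  L1  ⟶  OS  (L1)  txn=∅  M[L1]=70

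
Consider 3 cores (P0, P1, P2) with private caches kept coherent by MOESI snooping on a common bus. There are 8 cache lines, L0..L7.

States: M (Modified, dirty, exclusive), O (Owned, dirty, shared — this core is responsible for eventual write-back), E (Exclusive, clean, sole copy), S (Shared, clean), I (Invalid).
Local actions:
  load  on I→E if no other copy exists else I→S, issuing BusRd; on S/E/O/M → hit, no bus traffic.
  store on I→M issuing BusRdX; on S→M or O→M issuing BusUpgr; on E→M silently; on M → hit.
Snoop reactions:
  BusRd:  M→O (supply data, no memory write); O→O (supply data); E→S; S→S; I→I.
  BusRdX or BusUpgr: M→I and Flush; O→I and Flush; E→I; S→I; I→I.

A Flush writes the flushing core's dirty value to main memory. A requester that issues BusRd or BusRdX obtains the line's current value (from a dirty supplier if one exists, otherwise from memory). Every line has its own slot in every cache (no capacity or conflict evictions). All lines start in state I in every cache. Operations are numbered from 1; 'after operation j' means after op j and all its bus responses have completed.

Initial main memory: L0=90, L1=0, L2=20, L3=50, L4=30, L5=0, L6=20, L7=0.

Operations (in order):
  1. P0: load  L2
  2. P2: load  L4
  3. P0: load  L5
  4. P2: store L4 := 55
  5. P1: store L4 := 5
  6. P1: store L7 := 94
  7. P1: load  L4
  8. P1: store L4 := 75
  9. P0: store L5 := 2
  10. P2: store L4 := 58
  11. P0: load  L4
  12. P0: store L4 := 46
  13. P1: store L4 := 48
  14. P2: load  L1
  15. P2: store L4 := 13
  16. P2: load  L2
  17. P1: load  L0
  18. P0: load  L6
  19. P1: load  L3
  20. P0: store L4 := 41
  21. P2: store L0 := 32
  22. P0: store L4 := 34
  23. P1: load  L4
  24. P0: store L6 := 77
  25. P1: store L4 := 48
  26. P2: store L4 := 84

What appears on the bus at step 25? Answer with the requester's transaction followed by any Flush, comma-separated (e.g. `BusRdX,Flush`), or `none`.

1. P0: load  L2  bus=[BusRd]  L2: P0=E P1=I P2=I  mem[L2]=20
2. P2: load  L4  bus=[BusRd]  L4: P0=I P1=I P2=E  mem[L4]=30
3. P0: load  L5  bus=[BusRd]  L5: P0=E P1=I P2=I  mem[L5]=0
4. P2: store L4 := 55  bus=[-]  L4: P0=I P1=I P2=M  mem[L4]=30
5. P1: store L4 := 5  bus=[BusRdX,Flush]  L4: P0=I P1=M P2=I  mem[L4]=55
6. P1: store L7 := 94  bus=[BusRdX]  L7: P0=I P1=M P2=I  mem[L7]=0
7. P1: load  L4  bus=[-]  L4: P0=I P1=M P2=I  mem[L4]=55
8. P1: store L4 := 75  bus=[-]  L4: P0=I P1=M P2=I  mem[L4]=55
9. P0: store L5 := 2  bus=[-]  L5: P0=M P1=I P2=I  mem[L5]=0
10. P2: store L4 := 58  bus=[BusRdX,Flush]  L4: P0=I P1=I P2=M  mem[L4]=75
11. P0: load  L4  bus=[BusRd]  L4: P0=S P1=I P2=O  mem[L4]=75
12. P0: store L4 := 46  bus=[BusUpgr,Flush]  L4: P0=M P1=I P2=I  mem[L4]=58
13. P1: store L4 := 48  bus=[BusRdX,Flush]  L4: P0=I P1=M P2=I  mem[L4]=46
14. P2: load  L1  bus=[BusRd]  L1: P0=I P1=I P2=E  mem[L1]=0
15. P2: store L4 := 13  bus=[BusRdX,Flush]  L4: P0=I P1=I P2=M  mem[L4]=48
16. P2: load  L2  bus=[BusRd]  L2: P0=S P1=I P2=S  mem[L2]=20
17. P1: load  L0  bus=[BusRd]  L0: P0=I P1=E P2=I  mem[L0]=90
18. P0: load  L6  bus=[BusRd]  L6: P0=E P1=I P2=I  mem[L6]=20
19. P1: load  L3  bus=[BusRd]  L3: P0=I P1=E P2=I  mem[L3]=50
20. P0: store L4 := 41  bus=[BusRdX,Flush]  L4: P0=M P1=I P2=I  mem[L4]=13
21. P2: store L0 := 32  bus=[BusRdX]  L0: P0=I P1=I P2=M  mem[L0]=90
22. P0: store L4 := 34  bus=[-]  L4: P0=M P1=I P2=I  mem[L4]=13
23. P1: load  L4  bus=[BusRd]  L4: P0=O P1=S P2=I  mem[L4]=13
24. P0: store L6 := 77  bus=[-]  L6: P0=M P1=I P2=I  mem[L6]=20
25. P1: store L4 := 48  bus=[BusUpgr,Flush]  L4: P0=I P1=M P2=I  mem[L4]=34
26. P2: store L4 := 84  bus=[BusRdX,Flush]  L4: P0=I P1=I P2=M  mem[L4]=48

bus = BusUpgr,Flush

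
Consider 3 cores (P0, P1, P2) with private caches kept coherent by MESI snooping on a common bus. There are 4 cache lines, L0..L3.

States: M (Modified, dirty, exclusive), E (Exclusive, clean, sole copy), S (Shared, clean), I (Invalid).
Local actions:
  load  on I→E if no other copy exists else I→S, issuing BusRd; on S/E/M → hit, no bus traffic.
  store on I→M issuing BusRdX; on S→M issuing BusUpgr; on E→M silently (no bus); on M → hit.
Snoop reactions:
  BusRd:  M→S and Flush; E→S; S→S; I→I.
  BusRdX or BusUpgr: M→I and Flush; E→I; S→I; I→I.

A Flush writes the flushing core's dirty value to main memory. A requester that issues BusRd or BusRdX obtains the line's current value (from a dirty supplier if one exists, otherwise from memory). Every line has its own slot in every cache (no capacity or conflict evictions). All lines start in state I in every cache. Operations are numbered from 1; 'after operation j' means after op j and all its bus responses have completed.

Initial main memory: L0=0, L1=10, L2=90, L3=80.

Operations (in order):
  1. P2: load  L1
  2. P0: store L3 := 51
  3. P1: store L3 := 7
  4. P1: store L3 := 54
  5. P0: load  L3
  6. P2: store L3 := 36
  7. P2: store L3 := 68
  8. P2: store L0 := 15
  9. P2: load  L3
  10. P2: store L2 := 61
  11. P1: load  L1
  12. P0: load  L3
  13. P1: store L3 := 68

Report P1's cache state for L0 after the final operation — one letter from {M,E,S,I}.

step 1: P2: load  L1  ⟶  IIE  (L1)  txn=BusRd  M[L1]=10
step 2: P0: store L3 := 51  ⟶  MII  (L3)  txn=BusRdX  M[L3]=80
step 3: P1: store L3 := 7  ⟶  IMI  (L3)  txn=BusRdX+Flush  M[L3]=51
step 4: P1: store L3 := 54  ⟶  IMI  (L3)  txn=∅  M[L3]=51
step 5: P0: load  L3  ⟶  SSI  (L3)  txn=BusRd+Flush  M[L3]=54
step 6: P2: store L3 := 36  ⟶  IIM  (L3)  txn=BusRdX  M[L3]=54
step 7: P2: store L3 := 68  ⟶  IIM  (L3)  txn=∅  M[L3]=54
step 8: P2: store L0 := 15  ⟶  IIM  (L0)  txn=BusRdX  M[L0]=0
step 9: P2: load  L3  ⟶  IIM  (L3)  txn=∅  M[L3]=54
step 10: P2: store L2 := 61  ⟶  IIM  (L2)  txn=BusRdX  M[L2]=90
step 11: P1: load  L1  ⟶  ISS  (L1)  txn=BusRd  M[L1]=10
step 12: P0: load  L3  ⟶  SIS  (L3)  txn=BusRd+Flush  M[L3]=68
step 13: P1: store L3 := 68  ⟶  IMI  (L3)  txn=BusRdX  M[L3]=68

state = I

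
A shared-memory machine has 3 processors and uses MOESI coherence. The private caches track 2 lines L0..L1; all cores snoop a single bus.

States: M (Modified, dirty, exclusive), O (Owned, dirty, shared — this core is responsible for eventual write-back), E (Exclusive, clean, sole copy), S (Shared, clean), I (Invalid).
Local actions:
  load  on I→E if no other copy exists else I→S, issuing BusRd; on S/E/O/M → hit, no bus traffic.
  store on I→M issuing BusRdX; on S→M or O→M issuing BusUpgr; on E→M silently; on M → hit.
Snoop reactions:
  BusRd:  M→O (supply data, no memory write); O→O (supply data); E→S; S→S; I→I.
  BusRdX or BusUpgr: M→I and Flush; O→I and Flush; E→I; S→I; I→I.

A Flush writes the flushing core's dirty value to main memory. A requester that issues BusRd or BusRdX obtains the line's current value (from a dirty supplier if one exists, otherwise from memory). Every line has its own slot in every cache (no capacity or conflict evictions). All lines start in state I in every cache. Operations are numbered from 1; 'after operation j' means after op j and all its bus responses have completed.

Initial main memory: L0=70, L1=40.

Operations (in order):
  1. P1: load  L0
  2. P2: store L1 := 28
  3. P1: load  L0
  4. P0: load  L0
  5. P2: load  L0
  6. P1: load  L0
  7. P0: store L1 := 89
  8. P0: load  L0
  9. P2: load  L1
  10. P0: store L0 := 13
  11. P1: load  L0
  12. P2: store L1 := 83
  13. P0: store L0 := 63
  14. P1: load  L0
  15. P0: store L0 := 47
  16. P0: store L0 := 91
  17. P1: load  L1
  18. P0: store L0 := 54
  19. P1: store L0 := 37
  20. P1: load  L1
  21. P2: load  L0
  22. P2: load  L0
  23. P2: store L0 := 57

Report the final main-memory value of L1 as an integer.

  op1 P1: load  L0 → I/E/I on L0; bus BusRd; mem=70
  op2 P2: store L1 := 28 → I/I/M on L1; bus BusRdX; mem=40
  op3 P1: load  L0 → I/E/I on L0; bus (none); mem=70
  op4 P0: load  L0 → S/S/I on L0; bus BusRd; mem=70
  op5 P2: load  L0 → S/S/S on L0; bus BusRd; mem=70
  op6 P1: load  L0 → S/S/S on L0; bus (none); mem=70
  op7 P0: store L1 := 89 → M/I/I on L1; bus BusRdX Flush; mem=28
  op8 P0: load  L0 → S/S/S on L0; bus (none); mem=70
  op9 P2: load  L1 → O/I/S on L1; bus BusRd; mem=28
  op10 P0: store L0 := 13 → M/I/I on L0; bus BusUpgr; mem=70
  op11 P1: load  L0 → O/S/I on L0; bus BusRd; mem=70
  op12 P2: store L1 := 83 → I/I/M on L1; bus BusUpgr Flush; mem=89
  op13 P0: store L0 := 63 → M/I/I on L0; bus BusUpgr; mem=70
  op14 P1: load  L0 → O/S/I on L0; bus BusRd; mem=70
  op15 P0: store L0 := 47 → M/I/I on L0; bus BusUpgr; mem=70
  op16 P0: store L0 := 91 → M/I/I on L0; bus (none); mem=70
  op17 P1: load  L1 → I/S/O on L1; bus BusRd; mem=89
  op18 P0: store L0 := 54 → M/I/I on L0; bus (none); mem=70
  op19 P1: store L0 := 37 → I/M/I on L0; bus BusRdX Flush; mem=54
  op20 P1: load  L1 → I/S/O on L1; bus (none); mem=89
  op21 P2: load  L0 → I/O/S on L0; bus BusRd; mem=54
  op22 P2: load  L0 → I/O/S on L0; bus (none); mem=54
  op23 P2: store L0 := 57 → I/I/M on L0; bus BusUpgr Flush; mem=37

memory[L1] = 89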